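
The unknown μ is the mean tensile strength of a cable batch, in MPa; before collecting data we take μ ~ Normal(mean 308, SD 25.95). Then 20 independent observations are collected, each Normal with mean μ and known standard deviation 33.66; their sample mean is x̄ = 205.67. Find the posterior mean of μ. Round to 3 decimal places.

With known σ, the Normal prior is conjugate. Weight on the data is w = (n/σ²)/(n/σ² + 1/τ₀²) = 0.0176523/(0.0176523+0.00148500) = 0.92240.
Posterior mean = w·x̄ + (1−w)·μ₀ = 0.92240·205.67 + 0.077597·308 = 213.610.

Posterior mean ≈ 213.610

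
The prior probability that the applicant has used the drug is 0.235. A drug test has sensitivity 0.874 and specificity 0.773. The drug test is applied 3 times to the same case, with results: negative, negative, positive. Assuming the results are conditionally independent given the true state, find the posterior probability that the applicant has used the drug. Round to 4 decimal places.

Posterior P(H) ≈ 0.0305

With H the event that the applicant has used the drug, the joint likelihood of the observed sequence is P(data|H) = 0.126·0.126·0.874 = 0.013876 and P(data|¬H) = 0.773·0.773·0.227 = 0.13564.
Bayes: P(H|data) = 0.235·0.013876 / (0.235·0.013876 + 0.765·0.13564) = 0.0032608/0.10702 = 0.0305.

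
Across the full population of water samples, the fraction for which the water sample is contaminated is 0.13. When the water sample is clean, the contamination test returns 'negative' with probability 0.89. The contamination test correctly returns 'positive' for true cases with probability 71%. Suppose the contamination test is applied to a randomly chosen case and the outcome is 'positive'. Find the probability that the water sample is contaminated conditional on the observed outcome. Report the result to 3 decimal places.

P(H | E) ≈ 0.491

Let H be the event that the water sample is contaminated. P(H) = 0.13, so P(¬H) = 0.87. With E the 'positive' result, P(E|H) = 0.71 and P(E|¬H) = 0.11.
P(E) = 0.71·0.13 + 0.11·0.87 = 0.092300 + 0.095700 = 0.18800.
By Bayes' theorem, P(H|E) = 0.092300 / 0.18800 = 0.491.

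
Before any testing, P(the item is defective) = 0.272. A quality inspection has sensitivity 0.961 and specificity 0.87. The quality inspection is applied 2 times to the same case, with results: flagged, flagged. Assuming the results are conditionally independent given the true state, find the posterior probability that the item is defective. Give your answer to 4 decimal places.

With H the event that the item is defective, the joint likelihood of the observed sequence is P(data|H) = 0.961·0.961 = 0.92352 and P(data|¬H) = 0.13·0.13 = 0.016900.
Bayes: P(H|data) = 0.272·0.92352 / (0.272·0.92352 + 0.728·0.016900) = 0.25120/0.26350 = 0.9533.

Posterior P(H) ≈ 0.9533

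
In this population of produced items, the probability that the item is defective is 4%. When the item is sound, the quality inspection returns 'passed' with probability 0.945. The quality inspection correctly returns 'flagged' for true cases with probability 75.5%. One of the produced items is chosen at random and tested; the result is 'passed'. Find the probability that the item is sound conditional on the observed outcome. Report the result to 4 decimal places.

Let H be the event that the item is defective. P(H) = 0.04, so P(¬H) = 0.96. With E the 'passed' result, P(E|H) = 0.245 and P(E|¬H) = 0.945.
P(E) = 0.245·0.04 + 0.945·0.96 = 0.0098000 + 0.90720 = 0.91700.
By Bayes' theorem, P(H|E) = 0.0098000 / 0.91700 = 0.0107. Hence P(¬H|E) = 1 − 0.0107 = 0.9893.

P(¬H | E) ≈ 0.9893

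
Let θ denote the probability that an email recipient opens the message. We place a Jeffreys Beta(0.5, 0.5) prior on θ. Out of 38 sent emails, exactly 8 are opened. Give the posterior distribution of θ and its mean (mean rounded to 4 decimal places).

Observing 8 successes and 30 failures updates Beta(0.5, 0.5) by adding the success and failure counts to the two shape parameters: α = 0.5+8 = 8.5, β = 0.5+30 = 30.5.
Posterior mean = α/(α+β) = 8.5/39 = 0.2179.

Posterior: Beta(8.5, 30.5); mean ≈ 0.2179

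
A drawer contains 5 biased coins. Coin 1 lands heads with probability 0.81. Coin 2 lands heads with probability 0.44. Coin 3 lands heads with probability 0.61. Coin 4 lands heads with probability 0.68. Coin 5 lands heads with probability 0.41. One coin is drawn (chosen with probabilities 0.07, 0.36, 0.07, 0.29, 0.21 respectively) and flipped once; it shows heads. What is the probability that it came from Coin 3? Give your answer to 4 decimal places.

P(heads|C1) = 0.81; P(heads|C2) = 0.44; P(heads|C3) = 0.61; P(heads|C4) = 0.68; P(heads|C5) = 0.41.
Prior × likelihood for each source: 0.07·0.81=0.05670, 0.36·0.44=0.1584, 0.07·0.61=0.04270, 0.29·0.68=0.1972, 0.21·0.41=0.08610. Summing gives P(heads) = 0.54110.
P(Coin 3 | heads) = 0.04270 / 0.54110 = 0.0789.

Posterior probability ≈ 0.0789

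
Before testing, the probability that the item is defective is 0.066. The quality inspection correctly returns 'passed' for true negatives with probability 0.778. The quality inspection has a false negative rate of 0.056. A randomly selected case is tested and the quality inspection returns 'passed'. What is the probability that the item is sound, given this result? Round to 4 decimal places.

Let H be the event that the item is defective. P(H) = 0.066, so P(¬H) = 0.934. With E the 'passed' result, P(E|H) = 0.056 and P(E|¬H) = 0.778.
P(E) = 0.056·0.066 + 0.778·0.934 = 0.0036960 + 0.72665 = 0.73035.
By Bayes' theorem, P(H|E) = 0.0036960 / 0.73035 = 0.0051. Hence P(¬H|E) = 1 − 0.0051 = 0.9949.

P(¬H | E) ≈ 0.9949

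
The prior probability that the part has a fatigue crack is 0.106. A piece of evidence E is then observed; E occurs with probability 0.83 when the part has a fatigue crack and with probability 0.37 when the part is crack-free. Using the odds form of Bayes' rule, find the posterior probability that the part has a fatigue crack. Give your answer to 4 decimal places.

Prior odds = 0.106/(1−0.106) = 0.11857.
Likelihood ratio for E = 0.83/0.37 = 2.2432.
Posterior odds = prior odds × LR = 0.26598.
Posterior probability = odds/(1+odds) = 0.26598/1.2660 = 0.2101.

Posterior probability ≈ 0.2101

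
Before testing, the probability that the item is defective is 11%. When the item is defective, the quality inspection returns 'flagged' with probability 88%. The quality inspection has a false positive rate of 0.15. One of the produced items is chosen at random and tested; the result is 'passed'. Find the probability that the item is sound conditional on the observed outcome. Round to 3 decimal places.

P(¬H | E) ≈ 0.983

Let H be the event that the item is defective. P(H) = 0.11, so P(¬H) = 0.89. With E the 'passed' result, P(E|H) = 0.12 and P(E|¬H) = 0.85.
P(E) = 0.12·0.11 + 0.85·0.89 = 0.013200 + 0.75650 = 0.76970.
By Bayes' theorem, P(H|E) = 0.013200 / 0.76970 = 0.017. Hence P(¬H|E) = 1 − 0.017 = 0.983.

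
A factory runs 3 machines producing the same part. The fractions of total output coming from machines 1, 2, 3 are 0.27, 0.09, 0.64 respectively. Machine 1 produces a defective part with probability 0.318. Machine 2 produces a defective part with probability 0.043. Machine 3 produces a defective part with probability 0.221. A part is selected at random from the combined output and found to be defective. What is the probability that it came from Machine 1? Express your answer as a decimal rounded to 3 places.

Posterior probability ≈ 0.371

P(defective|M1) = 0.318; P(defective|M2) = 0.043; P(defective|M3) = 0.221.
Prior × likelihood for each source: 0.27·0.318=0.08586, 0.09·0.043=0.003870, 0.64·0.221=0.1414. Summing gives P(defective) = 0.23117.
P(Machine 1 | defective) = 0.08586 / 0.23117 = 0.371.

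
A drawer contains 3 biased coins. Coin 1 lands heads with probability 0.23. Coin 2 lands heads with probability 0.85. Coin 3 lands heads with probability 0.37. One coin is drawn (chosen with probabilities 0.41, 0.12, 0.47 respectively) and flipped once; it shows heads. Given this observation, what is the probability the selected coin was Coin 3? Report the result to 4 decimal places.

Tabulate prior·likelihood by source: [1] prior 0.41, lik 0.23, product 0.09430; [2] prior 0.12, lik 0.85, product 0.1020; [3] prior 0.47, lik 0.37, product 0.1739.
Normalizing constant = 0.37020; the posterior for Coin 3 is its product over the sum, 0.1739/0.37020 = 0.4697.

Posterior probability ≈ 0.4697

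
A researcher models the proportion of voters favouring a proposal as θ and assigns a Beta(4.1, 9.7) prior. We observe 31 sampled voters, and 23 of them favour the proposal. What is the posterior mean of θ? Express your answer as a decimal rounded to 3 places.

Posterior mean ≈ 0.605

Observing 23 successes and 8 failures updates Beta(4.1, 9.7) by adding the success and failure counts to the two shape parameters: α = 4.1+23 = 27.1, β = 9.7+8 = 17.7.
Posterior mean = α/(α+β) = 27.1/44.8 = 0.605.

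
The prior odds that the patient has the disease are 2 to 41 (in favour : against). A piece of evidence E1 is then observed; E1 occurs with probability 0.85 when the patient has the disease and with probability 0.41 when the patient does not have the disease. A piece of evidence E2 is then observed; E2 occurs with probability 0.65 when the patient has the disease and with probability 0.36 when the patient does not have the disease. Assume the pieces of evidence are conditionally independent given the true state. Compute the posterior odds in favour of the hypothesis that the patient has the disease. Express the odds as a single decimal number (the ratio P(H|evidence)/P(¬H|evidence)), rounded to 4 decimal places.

Prior odds = 2/41 = 0.048780.
Likelihood ratio for E1 = 0.85/0.41 = 2.0732.
Likelihood ratio for E2 = 0.65/0.36 = 1.8056.
Posterior odds = prior odds × LR₁ × LR₂ = 0.18260.

Posterior odds ≈ 0.1826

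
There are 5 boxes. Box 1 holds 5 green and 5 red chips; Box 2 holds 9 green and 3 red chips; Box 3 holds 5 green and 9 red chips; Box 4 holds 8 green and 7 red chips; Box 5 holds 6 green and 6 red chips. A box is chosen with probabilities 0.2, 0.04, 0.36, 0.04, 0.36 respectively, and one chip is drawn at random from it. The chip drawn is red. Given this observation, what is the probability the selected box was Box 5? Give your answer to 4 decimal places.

P(red|Box 1) = 0.5; P(red|Box 2) = 0.25; P(red|Box 3) = 0.6429; P(red|Box 4) = 0.4667; P(red|Box 5) = 0.5.
Prior × likelihood for each source: 0.2·0.5=0.1000, 0.04·0.25=0.01000, 0.36·0.6429=0.2314, 0.04·0.4667=0.01867, 0.36·0.5=0.1800. Summing gives P(red) = 0.54010.
P(Box 5 | red) = 0.1800 / 0.54010 = 0.3333.

Posterior probability ≈ 0.3333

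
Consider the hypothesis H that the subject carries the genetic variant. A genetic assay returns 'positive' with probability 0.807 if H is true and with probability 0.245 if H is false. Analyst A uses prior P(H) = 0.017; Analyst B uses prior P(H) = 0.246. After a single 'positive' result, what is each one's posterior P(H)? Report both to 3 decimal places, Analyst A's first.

The likelihood ratio for a 'positive' result is 0.807/0.245 = 3.2939.
Analyst A: prior odds 0.017/0.983 = 0.017294; posterior odds 0.056964; posterior probability 0.054.
Analyst B: prior odds 0.246/0.754 = 0.32626; posterior odds 1.0747; posterior probability 0.518.

Analyst A: 0.054; Analyst B: 0.518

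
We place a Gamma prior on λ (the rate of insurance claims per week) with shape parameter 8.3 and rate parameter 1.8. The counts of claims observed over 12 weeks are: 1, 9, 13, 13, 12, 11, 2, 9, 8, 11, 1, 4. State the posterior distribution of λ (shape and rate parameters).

Posterior: Gamma(shape=102.3, rate=13.8)

The Poisson likelihood adds the total count to the shape and the number of exposure periods to the rate. Here ∑xᵢ = 94 and n = 12, so shape 8.3→102.3 and rate 1.8→13.8.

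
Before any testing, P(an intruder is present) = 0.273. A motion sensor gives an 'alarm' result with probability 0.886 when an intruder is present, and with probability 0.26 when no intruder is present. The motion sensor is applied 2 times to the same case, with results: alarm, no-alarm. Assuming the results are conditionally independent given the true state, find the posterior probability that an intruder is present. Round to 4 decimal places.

Posterior P(H) ≈ 0.1647

With H the event that an intruder is present, the joint likelihood of the observed sequence is P(data|H) = 0.886·0.114 = 0.10100 and P(data|¬H) = 0.26·0.74 = 0.19240.
Bayes: P(H|data) = 0.273·0.10100 / (0.273·0.10100 + 0.727·0.19240) = 0.027574/0.16745 = 0.1647.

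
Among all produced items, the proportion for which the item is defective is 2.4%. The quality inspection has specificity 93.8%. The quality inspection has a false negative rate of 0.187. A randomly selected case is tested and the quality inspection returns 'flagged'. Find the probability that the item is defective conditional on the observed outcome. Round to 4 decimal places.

Let H be the event that the item is defective. P(H) = 0.024, so P(¬H) = 0.976. With E the 'flagged' result, P(E|H) = 0.813 and P(E|¬H) = 0.062.
P(E) = 0.813·0.024 + 0.062·0.976 = 0.019512 + 0.060512 = 0.080024.
By Bayes' theorem, P(H|E) = 0.019512 / 0.080024 = 0.2438.

P(H | E) ≈ 0.2438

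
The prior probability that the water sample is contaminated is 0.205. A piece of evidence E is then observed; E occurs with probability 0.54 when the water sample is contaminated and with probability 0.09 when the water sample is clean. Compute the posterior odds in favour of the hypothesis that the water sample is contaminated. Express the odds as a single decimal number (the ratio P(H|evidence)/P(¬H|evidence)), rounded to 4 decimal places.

Posterior odds ≈ 1.5472

Prior odds = 0.205/(1−0.205) = 0.25786. In log-odds, ln(0.25786) = -1.3553.
Add log likelihood ratio: ln(6.0000) = 1.7918.
Posterior log-odds = 0.43643, so posterior odds = exp(0.43643) = 1.5472.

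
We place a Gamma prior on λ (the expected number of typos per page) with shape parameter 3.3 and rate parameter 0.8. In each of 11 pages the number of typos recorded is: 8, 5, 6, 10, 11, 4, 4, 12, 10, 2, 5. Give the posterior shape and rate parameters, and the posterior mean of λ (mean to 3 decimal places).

The Poisson likelihood adds the total count to the shape and the number of exposure periods to the rate. Here ∑xᵢ = 77 and n = 11, so shape 3.3→80.3 and rate 0.8→11.8.
E[λ | data] = 80.3/11.8 = 6.805.

Posterior: Gamma(shape=80.3, rate=11.8); mean ≈ 6.805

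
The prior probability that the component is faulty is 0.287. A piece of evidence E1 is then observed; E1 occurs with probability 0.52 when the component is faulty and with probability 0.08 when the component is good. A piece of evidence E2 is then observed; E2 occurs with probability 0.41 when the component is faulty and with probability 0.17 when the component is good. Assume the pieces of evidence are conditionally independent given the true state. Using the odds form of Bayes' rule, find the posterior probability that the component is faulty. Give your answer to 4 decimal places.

Prior odds = 0.287/(1−0.287) = 0.40252. In log-odds, ln(0.40252) = -0.91000.
Add log likelihood ratios: ln(6.5000) + ln(2.4118) = 2.7522.
Posterior log-odds = 1.8422, so posterior odds = exp(1.8422) = 6.3102. Converting, P(H|E) = 6.3102/7.3102 = 0.8632.

Posterior probability ≈ 0.8632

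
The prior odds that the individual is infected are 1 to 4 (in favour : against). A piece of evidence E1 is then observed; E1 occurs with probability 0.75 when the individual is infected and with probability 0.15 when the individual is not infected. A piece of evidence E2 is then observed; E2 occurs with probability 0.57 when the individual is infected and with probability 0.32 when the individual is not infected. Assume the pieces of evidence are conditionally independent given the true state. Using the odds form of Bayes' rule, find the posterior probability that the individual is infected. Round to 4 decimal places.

Posterior probability ≈ 0.6901

Prior odds = 1/4 = 0.25000. In log-odds, ln(0.25000) = -1.3863.
Add log likelihood ratios: ln(5.0000) + ln(1.7812) = 2.1868.
Posterior log-odds = 0.80046, so posterior odds = exp(0.80046) = 2.2266. Converting, P(H|E) = 2.2266/3.2266 = 0.6901.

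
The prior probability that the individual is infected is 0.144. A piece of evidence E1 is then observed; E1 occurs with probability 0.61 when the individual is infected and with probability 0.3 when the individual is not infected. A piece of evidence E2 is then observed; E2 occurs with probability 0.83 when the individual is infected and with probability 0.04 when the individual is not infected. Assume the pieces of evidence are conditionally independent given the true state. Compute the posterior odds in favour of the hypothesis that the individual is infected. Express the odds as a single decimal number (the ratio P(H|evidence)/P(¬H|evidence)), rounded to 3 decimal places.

Prior odds = 0.144/(1−0.144) = 0.16822. In log-odds, ln(0.16822) = -1.7825.
Add log likelihood ratios: ln(2.0333) + ln(20.750) = 3.7422.
Posterior log-odds = 1.9598, so posterior odds = exp(1.9598) = 7.0977.

Posterior odds ≈ 7.098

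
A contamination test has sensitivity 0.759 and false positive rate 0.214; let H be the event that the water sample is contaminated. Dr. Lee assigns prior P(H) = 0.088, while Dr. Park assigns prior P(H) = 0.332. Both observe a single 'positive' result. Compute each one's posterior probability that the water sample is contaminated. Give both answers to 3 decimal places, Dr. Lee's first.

Dr. Lee: 0.255; Dr. Park: 0.638

P('+'|H) = 0.759, P('+'|¬H) = 0.214.
Dr. Lee: numerator 0.759·0.088 = 0.066792; evidence = 0.066792+0.214·0.912 = 0.26196; posterior = 0.255.
Dr. Park: numerator 0.759·0.332 = 0.25199; evidence = 0.25199+0.214·0.668 = 0.39494; posterior = 0.638.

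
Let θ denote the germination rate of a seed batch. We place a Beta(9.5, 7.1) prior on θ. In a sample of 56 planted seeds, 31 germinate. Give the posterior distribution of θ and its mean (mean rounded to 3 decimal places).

Posterior: Beta(40.5, 32.1); mean ≈ 0.558

Observing 31 successes and 25 failures updates Beta(9.5, 7.1) by adding the success and failure counts to the two shape parameters: α = 9.5+31 = 40.5, β = 7.1+25 = 32.1.
Posterior mean = α/(α+β) = 40.5/72.6 = 0.558.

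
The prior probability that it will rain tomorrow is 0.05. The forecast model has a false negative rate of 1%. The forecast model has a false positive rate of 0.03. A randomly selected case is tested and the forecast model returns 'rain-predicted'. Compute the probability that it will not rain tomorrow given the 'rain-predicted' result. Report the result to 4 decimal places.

P(¬H | E) ≈ 0.3654

Let H be the event that it will rain tomorrow. P(H) = 0.05, so P(¬H) = 0.95. With E the 'rain-predicted' result, P(E|H) = 0.99 and P(E|¬H) = 0.03.
P(E) = 0.99·0.05 + 0.03·0.95 = 0.049500 + 0.028500 = 0.078000.
By Bayes' theorem, P(H|E) = 0.049500 / 0.078000 = 0.6346. Hence P(¬H|E) = 1 − 0.6346 = 0.3654.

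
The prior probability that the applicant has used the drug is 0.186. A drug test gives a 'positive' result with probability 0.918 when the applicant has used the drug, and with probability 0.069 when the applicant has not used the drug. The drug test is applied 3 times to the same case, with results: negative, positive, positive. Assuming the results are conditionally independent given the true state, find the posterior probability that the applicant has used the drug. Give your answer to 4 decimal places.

Posterior P(H) ≈ 0.7808

Let H be the event that the applicant has used the drug; start with P(H) = 0.186. P('positive'|H) = 0.918, P('positive'|¬H) = 0.069.
Update on result 1 ('negative'): P(H) ← 0.082·0.1860 / (0.082·0.1860 + 0.931·0.8140) = 0.015252/0.77309 = 0.0197.
Update on result 2 ('positive'): P(H) ← 0.918·0.0197 / (0.918·0.0197 + 0.069·0.9803) = 0.018111/0.085750 = 0.2112.
Update on result 3 ('positive'): P(H) ← 0.918·0.2112 / (0.918·0.2112 + 0.069·0.7888) = 0.19389/0.24832 = 0.7808.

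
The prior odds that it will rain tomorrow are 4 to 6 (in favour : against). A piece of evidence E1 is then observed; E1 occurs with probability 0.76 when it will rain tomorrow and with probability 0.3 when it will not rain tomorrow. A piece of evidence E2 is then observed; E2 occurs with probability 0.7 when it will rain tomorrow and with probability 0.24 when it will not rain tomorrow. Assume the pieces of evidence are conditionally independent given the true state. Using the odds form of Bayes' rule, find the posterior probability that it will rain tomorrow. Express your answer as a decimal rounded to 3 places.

Prior odds = 4/6 = 0.66667.
Likelihood ratio for E1 = 0.76/0.3 = 2.5333.
Likelihood ratio for E2 = 0.7/0.24 = 2.9167.
Posterior odds = prior odds × LR₁ × LR₂ = 4.9259.
Posterior probability = odds/(1+odds) = 4.9259/5.9259 = 0.831.

Posterior probability ≈ 0.831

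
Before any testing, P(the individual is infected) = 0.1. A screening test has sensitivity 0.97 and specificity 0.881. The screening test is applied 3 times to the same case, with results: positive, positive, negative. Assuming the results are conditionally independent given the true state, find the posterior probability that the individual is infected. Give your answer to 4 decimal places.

Posterior P(H) ≈ 0.2009

With H the event that the individual is infected, the joint likelihood of the observed sequence is P(data|H) = 0.97·0.97·0.03 = 0.028227 and P(data|¬H) = 0.119·0.119·0.881 = 0.012476.
Bayes: P(H|data) = 0.1·0.028227 / (0.1·0.028227 + 0.9·0.012476) = 0.0028227/0.014051 = 0.2009.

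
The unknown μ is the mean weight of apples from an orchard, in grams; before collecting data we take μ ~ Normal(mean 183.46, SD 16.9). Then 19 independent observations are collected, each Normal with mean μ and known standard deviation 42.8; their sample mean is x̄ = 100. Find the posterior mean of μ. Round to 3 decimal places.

Posterior mean ≈ 121.063

With known σ, the Normal prior is conjugate. Weight on the data is w = (n/σ²)/(n/σ² + 1/τ₀²) = 0.0103721/(0.0103721+0.00350128) = 0.74763.
Posterior mean = w·x̄ + (1−w)·μ₀ = 0.74763·100 + 0.25237·183.46 = 121.063.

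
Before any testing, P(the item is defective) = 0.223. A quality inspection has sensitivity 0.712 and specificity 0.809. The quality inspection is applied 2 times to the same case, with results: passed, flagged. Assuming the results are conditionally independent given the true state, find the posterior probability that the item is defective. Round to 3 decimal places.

Let H be the event that the item is defective; start with P(H) = 0.223. P('flagged'|H) = 0.712, P('flagged'|¬H) = 0.191.
Update on result 1 ('passed'): P(H) ← 0.288·0.2230 / (0.288·0.2230 + 0.809·0.7770) = 0.064224/0.69282 = 0.0927.
Update on result 2 ('flagged'): P(H) ← 0.712·0.0927 / (0.712·0.0927 + 0.191·0.9073) = 0.066002/0.23930 = 0.2758.

Posterior P(H) ≈ 0.276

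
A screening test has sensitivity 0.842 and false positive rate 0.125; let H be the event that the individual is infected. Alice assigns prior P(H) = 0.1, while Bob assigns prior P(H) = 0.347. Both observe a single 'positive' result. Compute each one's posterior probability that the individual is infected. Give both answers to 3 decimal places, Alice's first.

Alice: 0.428; Bob: 0.782

The likelihood ratio for a 'positive' result is 0.842/0.125 = 6.7360.
Alice: prior odds 0.1/0.9 = 0.11111; posterior odds 0.74844; posterior probability 0.428.
Bob: prior odds 0.347/0.653 = 0.53139; posterior odds 3.5795; posterior probability 0.782.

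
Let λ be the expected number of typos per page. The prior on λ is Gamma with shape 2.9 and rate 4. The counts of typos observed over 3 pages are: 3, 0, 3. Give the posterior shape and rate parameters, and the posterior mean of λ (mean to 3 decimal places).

Posterior: Gamma(shape=8.9, rate=7); mean ≈ 1.271

The Poisson likelihood adds the total count to the shape and the number of exposure periods to the rate. Here ∑xᵢ = 6 and n = 3, so shape 2.9→8.9 and rate 4→7.
E[λ | data] = 8.9/7 = 1.271.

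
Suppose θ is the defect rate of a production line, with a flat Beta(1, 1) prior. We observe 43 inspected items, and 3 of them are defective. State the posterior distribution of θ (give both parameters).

Posterior: Beta(4, 41)

Observing 3 successes and 40 failures updates Beta(1, 1) by adding the success and failure counts to the two shape parameters: α = 1+3 = 4, β = 1+40 = 41.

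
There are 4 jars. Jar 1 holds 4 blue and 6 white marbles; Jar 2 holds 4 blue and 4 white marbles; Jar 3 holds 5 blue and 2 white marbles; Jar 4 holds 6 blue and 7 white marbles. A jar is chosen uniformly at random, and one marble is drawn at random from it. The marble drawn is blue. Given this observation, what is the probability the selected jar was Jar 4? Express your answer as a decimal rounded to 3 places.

Posterior probability ≈ 0.222

Tabulate prior·likelihood by source: [1] prior 0.25, lik 0.4, product 0.1000; [2] prior 0.25, lik 0.5, product 0.1250; [3] prior 0.25, lik 0.7143, product 0.1786; [4] prior 0.25, lik 0.4615, product 0.1154.
Normalizing constant = 0.51896; the posterior for Jar 4 is its product over the sum, 0.1154/0.51896 = 0.222.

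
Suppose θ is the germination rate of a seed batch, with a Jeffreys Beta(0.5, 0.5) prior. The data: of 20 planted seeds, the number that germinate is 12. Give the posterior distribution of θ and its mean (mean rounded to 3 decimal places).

Posterior: Beta(12.5, 8.5); mean ≈ 0.595

The binomial likelihood is conjugate to the Beta prior: with 12 successes and 8 failures, the posterior is Beta(0.5+12, 0.5+8) = Beta(12.5, 8.5).
Posterior mean = α/(α+β) = 12.5/21 = 0.595.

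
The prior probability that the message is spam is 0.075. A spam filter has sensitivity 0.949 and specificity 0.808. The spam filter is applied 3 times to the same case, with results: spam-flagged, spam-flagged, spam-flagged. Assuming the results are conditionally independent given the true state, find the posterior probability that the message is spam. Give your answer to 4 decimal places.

Let H be the event that the message is spam; start with P(H) = 0.075. P('spam-flagged'|H) = 0.949, P('spam-flagged'|¬H) = 0.192.
Update on result 1 ('spam-flagged'): P(H) ← 0.949·0.0750 / (0.949·0.0750 + 0.192·0.9250) = 0.071175/0.24877 = 0.2861.
Update on result 2 ('spam-flagged'): P(H) ← 0.949·0.2861 / (0.949·0.2861 + 0.192·0.7139) = 0.27151/0.40858 = 0.6645.
Update on result 3 ('spam-flagged'): P(H) ← 0.949·0.6645 / (0.949·0.6645 + 0.192·0.3355) = 0.63063/0.69504 = 0.9073.

Posterior P(H) ≈ 0.9073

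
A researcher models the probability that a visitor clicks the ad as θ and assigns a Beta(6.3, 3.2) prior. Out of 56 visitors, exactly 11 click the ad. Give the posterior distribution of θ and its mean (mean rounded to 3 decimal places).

Posterior: Beta(17.3, 48.2); mean ≈ 0.264

Observing 11 successes and 45 failures updates Beta(6.3, 3.2) by adding the success and failure counts to the two shape parameters: α = 6.3+11 = 17.3, β = 3.2+45 = 48.2.
Posterior mean = α/(α+β) = 17.3/65.5 = 0.264.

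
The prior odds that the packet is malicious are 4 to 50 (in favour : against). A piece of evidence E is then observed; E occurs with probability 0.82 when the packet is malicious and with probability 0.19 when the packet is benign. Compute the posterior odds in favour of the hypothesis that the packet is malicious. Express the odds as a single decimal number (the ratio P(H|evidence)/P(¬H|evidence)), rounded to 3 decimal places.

Prior odds = 4/50 = 0.080000. In log-odds, ln(0.080000) = -2.5257.
Add log likelihood ratio: ln(4.3158) = 1.4623.
Posterior log-odds = -1.0634, so posterior odds = exp(-1.0634) = 0.34526.

Posterior odds ≈ 0.345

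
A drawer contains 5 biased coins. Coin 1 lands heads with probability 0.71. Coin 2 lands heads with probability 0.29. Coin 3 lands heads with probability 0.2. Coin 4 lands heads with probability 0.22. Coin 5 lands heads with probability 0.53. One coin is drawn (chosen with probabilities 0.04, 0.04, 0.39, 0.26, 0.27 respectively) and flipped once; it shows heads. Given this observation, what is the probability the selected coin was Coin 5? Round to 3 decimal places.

Tabulate prior·likelihood by source: [1] prior 0.04, lik 0.71, product 0.02840; [2] prior 0.04, lik 0.29, product 0.01160; [3] prior 0.39, lik 0.2, product 0.07800; [4] prior 0.26, lik 0.22, product 0.05720; [5] prior 0.27, lik 0.53, product 0.1431.
Normalizing constant = 0.31830; the posterior for Coin 5 is its product over the sum, 0.1431/0.31830 = 0.450.

Posterior probability ≈ 0.450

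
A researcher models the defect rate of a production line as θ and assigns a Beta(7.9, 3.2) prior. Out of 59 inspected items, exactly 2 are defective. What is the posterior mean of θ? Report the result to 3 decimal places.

Observing 2 successes and 57 failures updates Beta(7.9, 3.2) by adding the success and failure counts to the two shape parameters: α = 7.9+2 = 9.9, β = 3.2+57 = 60.2.
Posterior mean = α/(α+β) = 9.9/70.1 = 0.141.

Posterior mean ≈ 0.141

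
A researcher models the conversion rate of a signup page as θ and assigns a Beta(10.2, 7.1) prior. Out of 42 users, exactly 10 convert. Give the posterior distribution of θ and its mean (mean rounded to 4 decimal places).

Observing 10 successes and 32 failures updates Beta(10.2, 7.1) by adding the success and failure counts to the two shape parameters: α = 10.2+10 = 20.2, β = 7.1+32 = 39.1.
Posterior mean = α/(α+β) = 20.2/59.3 = 0.3406.

Posterior: Beta(20.2, 39.1); mean ≈ 0.3406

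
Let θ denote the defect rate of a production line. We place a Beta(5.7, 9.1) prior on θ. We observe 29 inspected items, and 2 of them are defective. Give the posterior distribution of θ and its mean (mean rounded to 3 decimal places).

Posterior: Beta(7.7, 36.1); mean ≈ 0.176

The binomial likelihood is conjugate to the Beta prior: with 2 successes and 27 failures, the posterior is Beta(5.7+2, 9.1+27) = Beta(7.7, 36.1).
E[θ | data] = 7.7/(7.7+36.1) = 0.176.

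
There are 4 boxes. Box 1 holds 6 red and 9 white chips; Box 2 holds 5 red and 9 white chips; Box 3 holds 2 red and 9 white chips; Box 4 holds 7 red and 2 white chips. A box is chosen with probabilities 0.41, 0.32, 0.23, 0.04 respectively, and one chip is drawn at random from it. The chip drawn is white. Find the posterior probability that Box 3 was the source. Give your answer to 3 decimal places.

Posterior probability ≈ 0.290

P(white|Box 1) = 0.6; P(white|Box 2) = 0.6429; P(white|Box 3) = 0.8182; P(white|Box 4) = 0.2222.
Prior × likelihood for each source: 0.41·0.6=0.2460, 0.32·0.6429=0.2057, 0.23·0.8182=0.1882, 0.04·0.2222=0.008889. Summing gives P(white) = 0.64878.
P(Box 3 | white) = 0.1882 / 0.64878 = 0.290.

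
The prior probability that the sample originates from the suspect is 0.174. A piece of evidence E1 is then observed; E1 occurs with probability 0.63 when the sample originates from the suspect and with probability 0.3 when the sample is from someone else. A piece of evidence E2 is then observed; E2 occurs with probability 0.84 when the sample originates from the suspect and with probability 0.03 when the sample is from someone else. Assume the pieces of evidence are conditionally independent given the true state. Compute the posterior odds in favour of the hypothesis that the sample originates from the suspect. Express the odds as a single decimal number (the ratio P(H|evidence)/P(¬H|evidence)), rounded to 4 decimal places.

Prior odds = 0.174/(1−0.174) = 0.21065.
Likelihood ratio for E1 = 0.63/0.3 = 2.1000.
Likelihood ratio for E2 = 0.84/0.03 = 28.000.
Posterior odds = prior odds × LR₁ × LR₂ = 12.386.

Posterior odds ≈ 12.3864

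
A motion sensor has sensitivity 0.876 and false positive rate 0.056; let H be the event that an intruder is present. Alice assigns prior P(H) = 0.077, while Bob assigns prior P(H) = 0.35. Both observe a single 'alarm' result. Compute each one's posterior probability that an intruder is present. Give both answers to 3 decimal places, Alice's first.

Alice: 0.566; Bob: 0.894

The likelihood ratio for an 'alarm' result is 0.876/0.056 = 15.643.
Alice: prior odds 0.077/0.923 = 0.083424; posterior odds 1.3050; posterior probability 0.566.
Bob: prior odds 0.35/0.65 = 0.53846; posterior odds 8.4231; posterior probability 0.894.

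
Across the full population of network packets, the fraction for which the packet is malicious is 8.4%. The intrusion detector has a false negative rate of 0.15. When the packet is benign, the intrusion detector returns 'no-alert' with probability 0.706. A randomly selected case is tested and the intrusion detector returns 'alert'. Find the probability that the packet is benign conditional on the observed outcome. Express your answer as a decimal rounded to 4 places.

Let H be the event that the packet is malicious. P(H) = 0.084, so P(¬H) = 0.916. With E the 'alert' result, P(E|H) = 0.85 and P(E|¬H) = 0.294.
P(E) = 0.85·0.084 + 0.294·0.916 = 0.071400 + 0.26930 = 0.34070.
By Bayes' theorem, P(H|E) = 0.071400 / 0.34070 = 0.2096. Hence P(¬H|E) = 1 − 0.2096 = 0.7904.

P(¬H | E) ≈ 0.7904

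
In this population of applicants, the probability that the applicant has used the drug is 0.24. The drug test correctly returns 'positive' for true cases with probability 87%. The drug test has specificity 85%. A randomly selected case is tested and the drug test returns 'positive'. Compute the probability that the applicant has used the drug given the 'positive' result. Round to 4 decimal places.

P(H | E) ≈ 0.6468

Let H be the event that the applicant has used the drug. P(H) = 0.24, so P(¬H) = 0.76. With E the 'positive' result, P(E|H) = 0.87 and P(E|¬H) = 0.15.
P(E) = 0.87·0.24 + 0.15·0.76 = 0.20880 + 0.11400 = 0.32280.
By Bayes' theorem, P(H|E) = 0.20880 / 0.32280 = 0.6468.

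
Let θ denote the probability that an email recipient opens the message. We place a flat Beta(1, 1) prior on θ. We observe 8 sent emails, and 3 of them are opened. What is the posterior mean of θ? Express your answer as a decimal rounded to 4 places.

Posterior mean ≈ 0.4000

The binomial likelihood is conjugate to the Beta prior: with 3 successes and 5 failures, the posterior is Beta(1+3, 1+5) = Beta(4, 6).
Posterior mean = α/(α+β) = 4/10 = 0.4000.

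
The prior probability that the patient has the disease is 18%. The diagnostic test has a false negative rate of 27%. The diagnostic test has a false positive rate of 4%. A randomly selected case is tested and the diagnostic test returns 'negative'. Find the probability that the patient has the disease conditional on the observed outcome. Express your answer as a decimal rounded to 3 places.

Write H for 'the patient has the disease'. Prior odds H:¬H = 0.18/0.82 = 0.21951. For the 'negative' outcome, the likelihood ratio is 0.27/0.96 = 0.28125.
Posterior odds = 0.21951 × 0.28125 = 0.061738, so P(H|E) = 0.061738/(1+0.061738) = 0.058.

P(H | E) ≈ 0.058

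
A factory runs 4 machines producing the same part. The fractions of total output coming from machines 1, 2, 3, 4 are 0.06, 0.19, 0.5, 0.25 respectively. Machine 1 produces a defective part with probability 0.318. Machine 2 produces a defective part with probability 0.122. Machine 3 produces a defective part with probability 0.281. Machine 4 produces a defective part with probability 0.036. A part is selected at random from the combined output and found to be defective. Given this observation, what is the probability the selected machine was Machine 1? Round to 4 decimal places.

Tabulate prior·likelihood by source: [1] prior 0.06, lik 0.318, product 0.01908; [2] prior 0.19, lik 0.122, product 0.02318; [3] prior 0.5, lik 0.281, product 0.1405; [4] prior 0.25, lik 0.036, product 0.009000.
Normalizing constant = 0.19176; the posterior for Machine 1 is its product over the sum, 0.01908/0.19176 = 0.0995.

Posterior probability ≈ 0.0995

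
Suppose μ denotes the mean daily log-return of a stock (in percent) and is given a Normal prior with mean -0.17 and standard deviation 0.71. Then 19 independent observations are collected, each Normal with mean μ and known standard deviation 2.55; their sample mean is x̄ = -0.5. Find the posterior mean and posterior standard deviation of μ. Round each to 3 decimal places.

With known σ, the Normal prior is conjugate. Weight on the data is w = (n/σ²)/(n/σ² + 1/τ₀²) = 2.92195/(2.92195+1.98373) = 0.59563.
Posterior mean = w·x̄ + (1−w)·μ₀ = 0.59563·-0.5 + 0.40437·-0.17 = -0.367. Posterior variance = 1/(2.92195+1.98373) = 0.203845, so SD = 0.451.

Posterior mean ≈ -0.367; posterior SD ≈ 0.451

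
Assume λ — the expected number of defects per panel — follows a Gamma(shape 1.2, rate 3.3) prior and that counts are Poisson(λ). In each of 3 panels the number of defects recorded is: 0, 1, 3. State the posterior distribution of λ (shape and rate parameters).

Posterior: Gamma(shape=5.2, rate=6.3)

Total count ∑xᵢ = 4 over n = 3 panels.
Gamma is conjugate to the Poisson likelihood: posterior is Gamma(shape = 1.2+4 = 5.2, rate = 3.3+3 = 6.3).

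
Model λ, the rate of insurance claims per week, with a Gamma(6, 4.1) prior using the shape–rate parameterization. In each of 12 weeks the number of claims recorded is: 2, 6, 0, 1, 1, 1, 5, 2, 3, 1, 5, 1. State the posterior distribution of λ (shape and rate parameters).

Posterior: Gamma(shape=34, rate=16.1)

Total count ∑xᵢ = 28 over n = 12 weeks.
Gamma is conjugate to the Poisson likelihood: posterior is Gamma(shape = 6+28 = 34, rate = 4.1+12 = 16.1).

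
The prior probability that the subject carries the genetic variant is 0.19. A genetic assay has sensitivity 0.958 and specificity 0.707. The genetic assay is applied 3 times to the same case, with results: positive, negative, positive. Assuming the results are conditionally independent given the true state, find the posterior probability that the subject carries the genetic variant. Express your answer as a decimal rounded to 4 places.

Let H be the event that the subject carries the genetic variant; start with P(H) = 0.19. P('positive'|H) = 0.958, P('positive'|¬H) = 0.293.
Update on result 1 ('positive'): P(H) ← 0.958·0.1900 / (0.958·0.1900 + 0.293·0.8100) = 0.18202/0.41935 = 0.4341.
Update on result 2 ('negative'): P(H) ← 0.042·0.4341 / (0.042·0.4341 + 0.707·0.5659) = 0.018230/0.41835 = 0.0436.
Update on result 3 ('positive'): P(H) ← 0.958·0.0436 / (0.958·0.0436 + 0.293·0.9564) = 0.041746/0.32198 = 0.1297.

Posterior P(H) ≈ 0.1297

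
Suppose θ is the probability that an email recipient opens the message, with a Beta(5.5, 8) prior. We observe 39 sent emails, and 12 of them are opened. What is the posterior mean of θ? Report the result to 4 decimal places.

Observing 12 successes and 27 failures updates Beta(5.5, 8) by adding the success and failure counts to the two shape parameters: α = 5.5+12 = 17.5, β = 8+27 = 35.
Posterior mean = α/(α+β) = 17.5/52.5 = 0.3333.

Posterior mean ≈ 0.3333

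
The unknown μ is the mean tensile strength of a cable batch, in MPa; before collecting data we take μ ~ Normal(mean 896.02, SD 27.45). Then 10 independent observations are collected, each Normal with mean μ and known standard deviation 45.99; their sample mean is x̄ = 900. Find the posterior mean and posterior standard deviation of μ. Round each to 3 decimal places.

Prior precision 1/τ₀² = 1/27.45² = 0.00132714; data precision n/σ² = 10/45.99² = 0.00472795.
Posterior precision = 0.00132714 + 0.00472795 = 0.00605509, giving posterior SD = 1/√0.00605509 = 12.851.
Posterior mean = (0.00132714·896.02 + 0.00472795·900) / 0.00605509 = 899.128.

Posterior mean ≈ 899.128; posterior SD ≈ 12.851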